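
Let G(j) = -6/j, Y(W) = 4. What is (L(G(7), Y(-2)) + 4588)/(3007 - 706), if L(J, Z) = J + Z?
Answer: 32138/16107 ≈ 1.9953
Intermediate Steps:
(L(G(7), Y(-2)) + 4588)/(3007 - 706) = ((-6/7 + 4) + 4588)/(3007 - 706) = ((-6*1/7 + 4) + 4588)/2301 = ((-6/7 + 4) + 4588)*(1/2301) = (22/7 + 4588)*(1/2301) = (32138/7)*(1/2301) = 32138/16107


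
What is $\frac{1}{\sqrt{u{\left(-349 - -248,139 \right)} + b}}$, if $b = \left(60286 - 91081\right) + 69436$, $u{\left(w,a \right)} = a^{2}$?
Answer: $\frac{\sqrt{57962}}{57962} \approx 0.0041536$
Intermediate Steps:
$b = 38641$ ($b = -30795 + 69436 = 38641$)
$\frac{1}{\sqrt{u{\left(-349 - -248,139 \right)} + b}} = \frac{1}{\sqrt{139^{2} + 38641}} = \frac{1}{\sqrt{19321 + 38641}} = \frac{1}{\sqrt{57962}} = \frac{\sqrt{57962}}{57962}$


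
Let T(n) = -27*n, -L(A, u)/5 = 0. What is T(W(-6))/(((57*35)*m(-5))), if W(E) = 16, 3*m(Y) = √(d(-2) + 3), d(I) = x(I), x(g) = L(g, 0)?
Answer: -144*√3/665 ≈ -0.37506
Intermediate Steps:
L(A, u) = 0 (L(A, u) = -5*0 = 0)
x(g) = 0
d(I) = 0
m(Y) = √3/3 (m(Y) = √(0 + 3)/3 = √3/3)
T(W(-6))/(((57*35)*m(-5))) = (-27*16)/(((57*35)*(√3/3))) = -432*√3/1995 = -144*√3/665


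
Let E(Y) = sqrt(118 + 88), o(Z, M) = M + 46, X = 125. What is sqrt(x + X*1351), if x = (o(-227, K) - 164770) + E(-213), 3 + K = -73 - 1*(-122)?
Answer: sqrt(4197 + sqrt(206)) ≈ 64.895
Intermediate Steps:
K = 46 (K = -3 + (-73 - 1*(-122)) = -3 + (-73 + 122) = -3 + 49 = 46)
o(Z, M) = 46 + M
E(Y) = sqrt(206)
x = -164678 + sqrt(206) (x = ((46 + 46) - 164770) + sqrt(206) = (92 - 164770) + sqrt(206) = -164678 + sqrt(206) ≈ -1.6466e+5)
sqrt(x + X*1351) = sqrt((-164678 + sqrt(206)) + 125*1351) = sqrt((-164678 + sqrt(206)) + 168875) = sqrt(4197 + sqrt(206))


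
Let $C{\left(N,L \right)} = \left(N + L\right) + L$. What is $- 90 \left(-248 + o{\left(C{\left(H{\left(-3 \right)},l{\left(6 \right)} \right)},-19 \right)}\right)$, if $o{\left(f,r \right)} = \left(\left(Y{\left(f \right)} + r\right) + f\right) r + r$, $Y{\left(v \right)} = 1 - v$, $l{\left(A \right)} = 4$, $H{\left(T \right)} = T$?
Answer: $-6750$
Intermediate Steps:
$C{\left(N,L \right)} = N + 2 L$ ($C{\left(N,L \right)} = \left(L + N\right) + L = N + 2 L$)
$o{\left(f,r \right)} = r + r \left(1 + r\right)$ ($o{\left(f,r \right)} = \left(\left(\left(1 - f\right) + r\right) + f\right) r + r = \left(\left(1 + r - f\right) + f\right) r + r = \left(1 + r\right) r + r = r \left(1 + r\right) + r = r + r \left(1 + r\right)$)
$- 90 \left(-248 + o{\left(C{\left(H{\left(-3 \right)},l{\left(6 \right)} \right)},-19 \right)}\right) = - 90 \left(-248 - 19 \left(2 - 19\right)\right) = - 90 \left(-248 - -323\right) = - 90 \left(-248 + 323\right) = \left(-90\right) 75 = -6750$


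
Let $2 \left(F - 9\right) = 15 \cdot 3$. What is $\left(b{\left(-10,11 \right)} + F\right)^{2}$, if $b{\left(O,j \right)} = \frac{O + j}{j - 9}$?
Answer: $1024$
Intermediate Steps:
$b{\left(O,j \right)} = \frac{O + j}{-9 + j}$
$F = \frac{63}{2}$ ($F = 9 + \frac{15 \cdot 3}{2} = 9 + \frac{1}{2} \cdot 45 = 9 + \frac{45}{2} = \frac{63}{2} \approx 31.5$)
$\left(b{\left(-10,11 \right)} + F\right)^{2} = \left(\frac{-10 + 11}{-9 + 11} + \frac{63}{2}\right)^{2} = \left(\frac{1}{2} \cdot 1 + \frac{63}{2}\right)^{2} = \left(\frac{1}{2} + \frac{63}{2}\right)^{2} = 32^{2} = 1024$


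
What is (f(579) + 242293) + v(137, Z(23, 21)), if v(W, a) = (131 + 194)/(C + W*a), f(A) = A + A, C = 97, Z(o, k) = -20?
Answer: 643440668/2643 ≈ 2.4345e+5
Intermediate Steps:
f(A) = 2*A
v(W, a) = 325/(97 + W*a) (v(W, a) = (131 + 194)/(97 + W*a) = 325/(97 + W*a))
(f(579) + 242293) + v(137, Z(23, 21)) = (2*579 + 242293) + 325/(97 + 137*(-20)) = (1158 + 242293) + 325/(97 - 2740) = 243451 + 325/(-2643) = 243451 + 325*(-1/2643) = 243451 - 325/2643 = 643440668/2643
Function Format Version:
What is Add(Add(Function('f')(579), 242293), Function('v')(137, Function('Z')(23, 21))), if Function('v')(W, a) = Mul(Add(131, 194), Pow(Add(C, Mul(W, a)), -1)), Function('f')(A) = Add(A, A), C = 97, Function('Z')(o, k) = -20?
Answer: Rational(643440668, 2643) ≈ 2.4345e+5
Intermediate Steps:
Function('f')(A) = Mul(2, A)
Function('v')(W, a) = Mul(325, Pow(Add(97, Mul(W, a)), -1)) (Function('v')(W, a) = Mul(Add(131, 194), Pow(Add(97, Mul(W, a)), -1)) = Mul(325, Pow(Add(97, Mul(W, a)), -1)))
Add(Add(Function('f')(579), 242293), Function('v')(137, Function('Z')(23, 21))) = Add(Add(Mul(2, 579), 242293), Mul(325, Pow(Add(97, Mul(137, -20)), -1))) = Add(Add(1158, 242293), Mul(325, Pow(Add(97, -2740), -1))) = Add(243451, Mul(325, Pow(-2643, -1))) = Add(243451, Mul(325, Rational(-1, 2643))) = Add(243451, Rational(-325, 2643)) = Rational(643440668, 2643)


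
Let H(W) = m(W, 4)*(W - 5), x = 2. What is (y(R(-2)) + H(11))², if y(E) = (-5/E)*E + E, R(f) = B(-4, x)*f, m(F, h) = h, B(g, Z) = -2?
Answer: 529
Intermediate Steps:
H(W) = -20 + 4*W (H(W) = 4*(W - 5) = 4*(-5 + W) = -20 + 4*W)
R(f) = -2*f
y(E) = -5 + E
(y(R(-2)) + H(11))² = ((-5 - 2*(-2)) + (-20 + 4*11))² = ((-5 + 4) + (-20 + 44))² = (-1 + 24)² = 23² = 529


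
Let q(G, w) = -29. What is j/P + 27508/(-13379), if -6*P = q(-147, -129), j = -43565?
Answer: -3497934542/387991 ≈ -9015.5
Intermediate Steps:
P = 29/6 (P = -⅙*(-29) = 29/6 ≈ 4.8333)
j/P + 27508/(-13379) = -43565/29/6 + 27508/(-13379) = -43565*6/29 + 27508*(-1/13379) = -261390/29 - 27508/13379 = -3497934542/387991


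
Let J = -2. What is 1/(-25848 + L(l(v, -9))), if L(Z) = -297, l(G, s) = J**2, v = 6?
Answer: -1/26145 ≈ -3.8248e-5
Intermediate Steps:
l(G, s) = 4 (l(G, s) = (-2)**2 = 4)
1/(-25848 + L(l(v, -9))) = 1/(-25848 - 297) = 1/(-26145) = -1/26145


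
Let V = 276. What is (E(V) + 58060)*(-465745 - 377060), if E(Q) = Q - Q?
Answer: -48933258300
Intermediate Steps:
E(Q) = 0
(E(V) + 58060)*(-465745 - 377060) = (0 + 58060)*(-465745 - 377060) = 58060*(-842805) = -48933258300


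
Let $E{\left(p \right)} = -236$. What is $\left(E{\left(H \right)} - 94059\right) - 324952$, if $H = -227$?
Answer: $-419247$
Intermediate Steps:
$\left(E{\left(H \right)} - 94059\right) - 324952 = \left(-236 - 94059\right) - 324952 = -94295 - 324952 = -419247$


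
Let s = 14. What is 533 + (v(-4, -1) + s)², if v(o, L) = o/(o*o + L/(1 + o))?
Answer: 1734009/2401 ≈ 722.20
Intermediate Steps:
v(o, L) = o/(o² + L/(1 + o))
533 + (v(-4, -1) + s)² = 533 + (-4*(1 - 4)/(-1 + (-4)² + (-4)³) + 14)² = 533 + (-4*(-3)/(-1 + 16 - 64) + 14)² = 533 + (-4*(-3)/(-49) + 14)² = 533 + (-4*(-1/49)*(-3) + 14)² = 533 + (-12/49 + 14)² = 533 + (674/49)² = 533 + 454276/2401 = 1734009/2401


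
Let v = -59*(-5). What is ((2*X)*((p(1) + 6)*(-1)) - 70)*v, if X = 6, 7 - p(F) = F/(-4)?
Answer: -67555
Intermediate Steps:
v = 295
p(F) = 7 + F/4 (p(F) = 7 - F/(-4) = 7 - F*(-1)/4 = 7 - (-1)*F/4 = 7 + F/4)
((2*X)*((p(1) + 6)*(-1)) - 70)*v = ((2*6)*(((7 + (1/4)*1) + 6)*(-1)) - 70)*295 = (12*(((7 + 1/4) + 6)*(-1)) - 70)*295 = (12*((29/4 + 6)*(-1)) - 70)*295 = (12*((53/4)*(-1)) - 70)*295 = (12*(-53/4) - 70)*295 = (-159 - 70)*295 = -229*295 = -67555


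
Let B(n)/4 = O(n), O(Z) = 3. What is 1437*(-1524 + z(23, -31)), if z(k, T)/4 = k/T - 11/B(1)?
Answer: -68185171/31 ≈ -2.1995e+6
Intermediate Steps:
B(n) = 12 (B(n) = 4*3 = 12)
z(k, T) = -11/3 + 4*k/T (z(k, T) = 4*(k/T - 11/12) = 4*(-11/12 + k/T) = -11/3 + 4*k/T)
1437*(-1524 + z(23, -31)) = 1437*(-1524 + (-11/3 + 4*23/(-31))) = 1437*(-1524 + (-11/3 + 4*23*(-1/31))) = 1437*(-1524 + (-11/3 - 92/31)) = 1437*(-1524 - 617/93) = 1437*(-142349/93) = -68185171/31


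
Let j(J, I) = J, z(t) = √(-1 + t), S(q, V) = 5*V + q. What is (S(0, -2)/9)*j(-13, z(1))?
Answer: 130/9 ≈ 14.444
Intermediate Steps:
S(q, V) = q + 5*V
(S(0, -2)/9)*j(-13, z(1)) = ((0 + 5*(-2))/9)*(-13) = ((0 - 10)*(⅑))*(-13) = -10*⅑*(-13) = -10/9*(-13) = 130/9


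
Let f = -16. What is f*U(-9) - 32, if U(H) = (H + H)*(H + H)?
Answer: -5216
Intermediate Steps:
U(H) = 4*H**2 (U(H) = (2*H)*(2*H) = 4*H**2)
f*U(-9) - 32 = -64*(-9)**2 - 32 = -64*81 - 32 = -16*324 - 32 = -5184 - 32 = -5216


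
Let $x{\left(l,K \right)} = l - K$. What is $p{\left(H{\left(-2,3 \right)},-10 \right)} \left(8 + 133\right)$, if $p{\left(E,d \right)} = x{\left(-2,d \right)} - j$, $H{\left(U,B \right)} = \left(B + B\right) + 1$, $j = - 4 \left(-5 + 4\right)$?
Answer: $564$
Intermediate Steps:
$j = 4$ ($j = \left(-4\right) \left(-1\right) = 4$)
$H{\left(U,B \right)} = 1 + 2 B$ ($H{\left(U,B \right)} = 2 B + 1 = 1 + 2 B$)
$p{\left(E,d \right)} = -6 - d$ ($p{\left(E,d \right)} = \left(-2 - d\right) - 4 = -6 - d$)
$p{\left(H{\left(-2,3 \right)},-10 \right)} \left(8 + 133\right) = \left(-6 - -10\right) \left(8 + 133\right) = \left(-6 + 10\right) 141 = 4 \cdot 141 = 564$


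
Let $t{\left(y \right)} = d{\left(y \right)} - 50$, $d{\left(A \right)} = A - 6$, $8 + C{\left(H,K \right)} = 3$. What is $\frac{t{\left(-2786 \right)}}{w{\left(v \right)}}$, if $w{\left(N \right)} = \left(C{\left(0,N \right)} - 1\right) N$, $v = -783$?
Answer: $- \frac{49}{81} \approx -0.60494$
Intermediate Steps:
$C{\left(H,K \right)} = -5$ ($C{\left(H,K \right)} = -8 + 3 = -5$)
$d{\left(A \right)} = -6 + A$
$w{\left(N \right)} = - 6 N$ ($w{\left(N \right)} = \left(-5 - 1\right) N = - 6 N$)
$t{\left(y \right)} = -56 + y$ ($t{\left(y \right)} = \left(-6 + y\right) - 50 = -56 + y$)
$\frac{t{\left(-2786 \right)}}{w{\left(v \right)}} = \frac{-56 - 2786}{\left(-6\right) \left(-783\right)} = - \frac{2842}{4698} = \left(-2842\right) \frac{1}{4698} = - \frac{49}{81}$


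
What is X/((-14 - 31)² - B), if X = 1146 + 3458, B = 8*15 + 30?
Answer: 4604/1875 ≈ 2.4555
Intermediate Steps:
B = 150 (B = 120 + 30 = 150)
X = 4604
X/((-14 - 31)² - B) = 4604/((-14 - 31)² - 1*150) = 4604/((-45)² - 150) = 4604/(2025 - 150) = 4604/1875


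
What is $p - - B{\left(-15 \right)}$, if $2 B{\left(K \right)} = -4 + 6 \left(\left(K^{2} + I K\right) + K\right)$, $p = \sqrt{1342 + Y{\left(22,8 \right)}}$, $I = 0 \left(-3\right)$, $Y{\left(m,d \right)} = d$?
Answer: $628 + 15 \sqrt{6} \approx 664.74$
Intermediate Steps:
$I = 0$
$p = 15 \sqrt{6}$ ($p = \sqrt{1342 + 8} = \sqrt{1350} = 15 \sqrt{6} \approx 36.742$)
$B{\left(K \right)} = -2 + 3 K + 3 K^{2}$ ($B{\left(K \right)} = \frac{-4 + 6 \left(\left(K^{2} + 0 K\right) + K\right)}{2} = \frac{-4 + 6 \left(\left(K^{2} + 0\right) + K\right)}{2} = \frac{-4 + 6 \left(K^{2} + K\right)}{2} = \frac{-4 + 6 \left(K + K^{2}\right)}{2} = \frac{-4 + \left(6 K + 6 K^{2}\right)}{2} = \frac{-4 + 6 K + 6 K^{2}}{2} = -2 + 3 K + 3 K^{2}$)
$p - - B{\left(-15 \right)} = 15 \sqrt{6} - - (-2 + 3 \left(-15\right) + 3 \left(-15\right)^{2}) = 15 \sqrt{6} - - (-2 - 45 + 3 \cdot 225) = 15 \sqrt{6} - - (-2 - 45 + 675) = 15 \sqrt{6} - \left(-1\right) 628 = 15 \sqrt{6} - -628 = 15 \sqrt{6} + 628 = 628 + 15 \sqrt{6}$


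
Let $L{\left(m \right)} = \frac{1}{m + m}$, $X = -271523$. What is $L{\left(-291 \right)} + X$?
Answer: $- \frac{158026387}{582} \approx -2.7152 \cdot 10^{5}$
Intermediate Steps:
$L{\left(m \right)} = \frac{1}{2 m}$
$L{\left(-291 \right)} + X = \frac{1}{2 \left(-291\right)} - 271523 = \frac{1}{2} \left(- \frac{1}{291}\right) - 271523 = - \frac{1}{582} - 271523 = - \frac{158026387}{582}$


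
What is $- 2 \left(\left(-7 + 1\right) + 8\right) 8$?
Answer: $-32$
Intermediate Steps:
$- 2 \left(\left(-7 + 1\right) + 8\right) 8 = - 2 \left(-6 + 8\right) 8 = \left(-2\right) 2 \cdot 8 = \left(-4\right) 8 = -32$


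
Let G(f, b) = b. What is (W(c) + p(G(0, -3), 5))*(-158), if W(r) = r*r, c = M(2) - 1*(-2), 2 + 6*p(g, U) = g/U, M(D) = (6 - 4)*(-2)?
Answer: -8453/15 ≈ -563.53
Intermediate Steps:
M(D) = -4 (M(D) = 2*(-2) = -4)
p(g, U) = -⅓ + g/(6*U) (p(g, U) = -⅓ + (g/U)/6 = -⅓ + g/(6*U))
c = -2 (c = -4 - 1*(-2) = -4 + 2 = -2)
W(r) = r²
(W(c) + p(G(0, -3), 5))*(-158) = ((-2)² + (⅙)*(-3 - 2*5)/5)*(-158) = (4 + (⅙)*(⅕)*(-3 - 10))*(-158) = (4 + (⅙)*(⅕)*(-13))*(-158) = (4 - 13/30)*(-158) = (107/30)*(-158) = -8453/15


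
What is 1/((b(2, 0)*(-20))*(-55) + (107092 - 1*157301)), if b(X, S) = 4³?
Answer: 1/20191 ≈ 4.9527e-5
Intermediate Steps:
b(X, S) = 64
1/((b(2, 0)*(-20))*(-55) + (107092 - 1*157301)) = 1/((64*(-20))*(-55) + (107092 - 1*157301)) = 1/(-1280*(-55) + (107092 - 157301)) = 1/(70400 - 50209) = 1/20191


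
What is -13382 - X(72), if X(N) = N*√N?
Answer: -13382 - 432*√2 ≈ -13993.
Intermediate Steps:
X(N) = N^(3/2)
-13382 - X(72) = -13382 - 72^(3/2) = -13382 - 432*√2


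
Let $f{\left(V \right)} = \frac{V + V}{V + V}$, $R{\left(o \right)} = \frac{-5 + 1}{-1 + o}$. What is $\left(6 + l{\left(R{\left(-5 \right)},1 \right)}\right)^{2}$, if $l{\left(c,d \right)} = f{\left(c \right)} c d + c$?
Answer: $\frac{484}{9} \approx 53.778$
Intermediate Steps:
$R{\left(o \right)} = - \frac{4}{-1 + o}$
$f{\left(V \right)} = 1$ ($f{\left(V \right)} = \frac{2 V}{2 V} = 2 V \frac{1}{2 V} = 1$)
$l{\left(c,d \right)} = c + c d$ ($l{\left(c,d \right)} = 1 c d + c = c d + c = c + c d$)
$\left(6 + l{\left(R{\left(-5 \right)},1 \right)}\right)^{2} = \left(6 + - \frac{4}{-1 - 5} \left(1 + 1\right)\right)^{2} = \left(6 + - \frac{4}{-6} \cdot 2\right)^{2} = \left(6 + \left(-4\right) \left(- \frac{1}{6}\right) 2\right)^{2} = \left(6 + \frac{2}{3} \cdot 2\right)^{2} = \left(6 + \frac{4}{3}\right)^{2} = \left(\frac{22}{3}\right)^{2} = \frac{484}{9}$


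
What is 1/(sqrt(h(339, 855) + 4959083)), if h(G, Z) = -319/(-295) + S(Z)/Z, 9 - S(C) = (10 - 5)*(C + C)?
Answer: sqrt(6231775825897)/5559122057 ≈ 0.00044906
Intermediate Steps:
S(C) = 9 - 10*C (S(C) = 9 - (10 - 5)*(C + C) = 9 - 5*2*C = 9 - 10*C)
h(G, Z) = 319/295 + (9 - 10*Z)/Z (h(G, Z) = -319/(-295) + (9 - 10*Z)/Z = -319*(-1/295) + (9 - 10*Z)/Z = 319/295 + (9 - 10*Z)/Z)
1/(sqrt(h(339, 855) + 4959083)) = 1/(sqrt((-2631/295 + 9/855) + 4959083)) = 1/(sqrt((-2631/295 + 9*(1/855)) + 4959083)) = 1/(sqrt((-2631/295 + 1/95) + 4959083)) = 1/(sqrt(-9986/1121 + 4959083)) = 1/(sqrt(5559122057/1121)) = 1/(sqrt(6231775825897)/1121) = sqrt(6231775825897)/5559122057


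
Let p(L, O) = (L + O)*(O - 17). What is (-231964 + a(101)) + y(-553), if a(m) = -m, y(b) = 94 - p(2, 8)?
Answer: -231881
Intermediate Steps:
p(L, O) = (-17 + O)*(L + O) (p(L, O) = (L + O)*(-17 + O) = (-17 + O)*(L + O))
y(b) = 184 (y(b) = 94 - (8² - 17*2 - 17*8 + 2*8) = 94 - (64 - 34 - 136 + 16) = 94 - 1*(-90) = 94 + 90 = 184)
(-231964 + a(101)) + y(-553) = (-231964 - 1*101) + 184 = (-231964 - 101) + 184 = -232065 + 184 = -231881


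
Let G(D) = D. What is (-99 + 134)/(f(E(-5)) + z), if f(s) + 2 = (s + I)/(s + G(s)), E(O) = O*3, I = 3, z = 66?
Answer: 25/46 ≈ 0.54348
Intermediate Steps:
E(O) = 3*O
f(s) = -2 + (3 + s)/(2*s) (f(s) = -2 + (s + 3)/(s + s) = -2 + (3 + s)/((2*s)) = -2 + (3 + s)*(1/(2*s)) = -2 + (3 + s)/(2*s))
(-99 + 134)/(f(E(-5)) + z) = (-99 + 134)/(3*(1 - 3*(-5))/(2*((3*(-5)))) + 66) = 35/((3/2)*(1 - 1*(-15))/(-15) + 66) = 35/((3/2)*(-1/15)*(1 + 15) + 66) = 35/((3/2)*(-1/15)*16 + 66) = 35/(-8/5 + 66) = 35/(322/5) = 35*(5/322) = 25/46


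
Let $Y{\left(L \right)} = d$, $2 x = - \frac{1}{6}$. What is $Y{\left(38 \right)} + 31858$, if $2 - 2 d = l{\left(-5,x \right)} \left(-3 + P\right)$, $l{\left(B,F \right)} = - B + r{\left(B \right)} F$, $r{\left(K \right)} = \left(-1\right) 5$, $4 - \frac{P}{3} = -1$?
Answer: $\frac{63653}{2} \approx 31827.0$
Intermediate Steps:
$P = 15$ ($P = 12 - -3 = 12 + 3 = 15$)
$r{\left(K \right)} = -5$
$x = - \frac{1}{12}$ ($x = \frac{\left(-1\right) \frac{1}{6}}{2} = \frac{1}{2} \left(- \frac{1}{6}\right) = - \frac{1}{12} \approx -0.083333$)
$l{\left(B,F \right)} = - B - 5 F$
$d = - \frac{63}{2}$ ($d = 1 - \frac{\left(\left(-1\right) \left(-5\right) - - \frac{5}{12}\right) \left(-3 + 15\right)}{2} = 1 - \frac{\left(5 + \frac{5}{12}\right) 12}{2} = 1 - \frac{\frac{65}{12} \cdot 12}{2} = 1 - \frac{65}{2} = - \frac{63}{2} \approx -31.5$)
$Y{\left(L \right)} = - \frac{63}{2}$
$Y{\left(38 \right)} + 31858 = - \frac{63}{2} + 31858 = \frac{63653}{2}$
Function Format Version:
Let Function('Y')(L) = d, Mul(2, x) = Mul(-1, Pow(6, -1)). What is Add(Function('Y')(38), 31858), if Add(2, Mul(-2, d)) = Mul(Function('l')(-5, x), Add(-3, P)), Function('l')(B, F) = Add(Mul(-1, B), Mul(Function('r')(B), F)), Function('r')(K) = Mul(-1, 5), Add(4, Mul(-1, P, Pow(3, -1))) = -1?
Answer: Rational(63653, 2) ≈ 31827.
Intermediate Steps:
P = 15 (P = Add(12, Mul(-3, -1)) = Add(12, 3) = 15)
Function('r')(K) = -5
x = Rational(-1, 12) (x = Mul(Rational(1, 2), Mul(-1, Pow(6, -1))) = Mul(Rational(1, 2), Mul(-1, Rational(1, 6))) = Mul(Rational(1, 2), Rational(-1, 6)) = Rational(-1, 12) ≈ -0.083333)
Function('l')(B, F) = Add(Mul(-1, B), Mul(-5, F))
d = Rational(-63, 2) (d = Add(1, Mul(Rational(-1, 2), Mul(Add(Mul(-1, -5), Mul(-5, Rational(-1, 12))), Add(-3, 15)))) = Add(1, Mul(Rational(-1, 2), Mul(Add(5, Rational(5, 12)), 12))) = Add(1, Mul(Rational(-1, 2), Mul(Rational(65, 12), 12))) = Add(1, Mul(Rational(-1, 2), 65)) = Add(1, Rational(-65, 2)) = Rational(-63, 2) ≈ -31.500)
Function('Y')(L) = Rational(-63, 2)
Add(Function('Y')(38), 31858) = Add(Rational(-63, 2), 31858) = Rational(63653, 2)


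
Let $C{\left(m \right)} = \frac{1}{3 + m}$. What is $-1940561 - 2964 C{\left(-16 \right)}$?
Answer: $-1940333$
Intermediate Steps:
$-1940561 - 2964 C{\left(-16 \right)} = -1940561 - \frac{2964}{3 - 16} = -1940561 - \frac{2964}{-13} = -1940561 - -228 = -1940561 + 228 = -1940333$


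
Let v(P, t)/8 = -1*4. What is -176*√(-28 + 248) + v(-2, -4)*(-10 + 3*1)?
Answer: 224 - 352*√55 ≈ -2386.5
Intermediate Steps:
v(P, t) = -32 (v(P, t) = 8*(-1*4) = 8*(-4) = -32)
-176*√(-28 + 248) + v(-2, -4)*(-10 + 3*1) = -176*√(-28 + 248) - 32*(-10 + 3*1) = -352*√55 - 32*(-10 + 3) = -352*√55 - 32*(-7) = -352*√55 + 224 = 224 - 352*√55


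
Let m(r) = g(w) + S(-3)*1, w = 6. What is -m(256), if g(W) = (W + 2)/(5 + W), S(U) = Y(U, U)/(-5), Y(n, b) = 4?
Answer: 4/55 ≈ 0.072727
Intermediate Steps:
S(U) = -4/5 (S(U) = 4/(-5) = 4*(-1/5) = -4/5)
g(W) = (2 + W)/(5 + W)
m(r) = -4/55 (m(r) = (2 + 6)/(5 + 6) - 4/5*1 = 8/11 - 4/5 = -4/55)
-m(256) = -1*(-4/55) = 4/55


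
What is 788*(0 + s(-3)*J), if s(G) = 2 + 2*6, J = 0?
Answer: 0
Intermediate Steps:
s(G) = 14 (s(G) = 2 + 12 = 14)
788*(0 + s(-3)*J) = 788*(0 + 14*0) = 788*(0 + 0) = 788*0 = 0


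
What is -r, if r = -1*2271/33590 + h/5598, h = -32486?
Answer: 551958899/94018410 ≈ 5.8708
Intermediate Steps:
r = -551958899/94018410 (r = -1*2271/33590 - 32486/5598 = -2271*1/33590 - 32486*1/5598 = -2271/33590 - 16243/2799 = -551958899/94018410 ≈ -5.8708)
-r = -1*(-551958899/94018410) = 551958899/94018410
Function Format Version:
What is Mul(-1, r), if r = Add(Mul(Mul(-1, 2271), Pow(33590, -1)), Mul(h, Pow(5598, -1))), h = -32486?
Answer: Rational(551958899, 94018410) ≈ 5.8708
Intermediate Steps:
r = Rational(-551958899, 94018410) (r = Add(Mul(Mul(-1, 2271), Pow(33590, -1)), Mul(-32486, Pow(5598, -1))) = Add(Mul(-2271, Rational(1, 33590)), Mul(-32486, Rational(1, 5598))) = Add(Rational(-2271, 33590), Rational(-16243, 2799)) = Rational(-551958899, 94018410) ≈ -5.8708)
Mul(-1, r) = Mul(-1, Rational(-551958899, 94018410)) = Rational(551958899, 94018410)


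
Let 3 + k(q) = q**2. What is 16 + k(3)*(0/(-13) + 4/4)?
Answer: 22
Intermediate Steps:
k(q) = -3 + q**2
16 + k(3)*(0/(-13) + 4/4) = 16 + (-3 + 3**2)*(0/(-13) + 4/4) = 16 + (-3 + 9)*(0*(-1/13) + 4*(1/4)) = 16 + 6*(0 + 1) = 16 + 6*1 = 16 + 6 = 22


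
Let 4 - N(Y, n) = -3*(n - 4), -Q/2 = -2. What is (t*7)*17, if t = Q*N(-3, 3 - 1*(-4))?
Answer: 6188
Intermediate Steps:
Q = 4 (Q = -2*(-2) = 4)
N(Y, n) = -8 + 3*n (N(Y, n) = 4 - (-3)*(n - 4) = 4 - (-3)*(-4 + n) = 4 - (12 - 3*n) = 4 + (-12 + 3*n) = -8 + 3*n)
t = 52 (t = 4*(-8 + 3*(3 - 1*(-4))) = 4*(-8 + 3*(3 + 4)) = 4*(-8 + 3*7) = 4*(-8 + 21) = 4*13 = 52)
(t*7)*17 = (52*7)*17 = 364*17 = 6188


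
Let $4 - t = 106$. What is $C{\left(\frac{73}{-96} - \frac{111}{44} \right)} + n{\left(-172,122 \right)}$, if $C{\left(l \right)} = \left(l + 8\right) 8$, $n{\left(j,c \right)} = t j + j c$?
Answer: $- \frac{449099}{132} \approx -3402.3$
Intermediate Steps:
$t = -102$ ($t = 4 - 106 = -102$)
$n{\left(j,c \right)} = - 102 j + c j$ ($n{\left(j,c \right)} = - 102 j + j c = - 102 j + c j$)
$C{\left(l \right)} = 64 + 8 l$ ($C{\left(l \right)} = \left(8 + l\right) 8 = 64 + 8 l$)
$C{\left(\frac{73}{-96} - \frac{111}{44} \right)} + n{\left(-172,122 \right)} = \left(64 + 8 \left(\frac{73}{-96} - \frac{111}{44}\right)\right) - 172 \left(-102 + 122\right) = \left(64 + 8 \left(73 \left(- \frac{1}{96}\right) - \frac{111}{44}\right)\right) - 3440 = \left(64 + 8 \left(- \frac{73}{96} - \frac{111}{44}\right)\right) - 3440 = \left(64 + 8 \left(- \frac{3467}{1056}\right)\right) - 3440 = \left(64 - \frac{3467}{132}\right) - 3440 = \frac{4981}{132} - 3440 = - \frac{449099}{132}$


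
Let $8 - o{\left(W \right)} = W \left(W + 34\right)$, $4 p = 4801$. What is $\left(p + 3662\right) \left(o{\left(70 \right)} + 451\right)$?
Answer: $- \frac{132661629}{4} \approx -3.3165 \cdot 10^{7}$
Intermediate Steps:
$p = \frac{4801}{4}$ ($p = \frac{1}{4} \cdot 4801 = \frac{4801}{4} \approx 1200.3$)
$o{\left(W \right)} = 8 - W \left(34 + W\right)$ ($o{\left(W \right)} = 8 - W \left(W + 34\right) = 8 - W \left(34 + W\right)$)
$\left(p + 3662\right) \left(o{\left(70 \right)} + 451\right) = \left(\frac{4801}{4} + 3662\right) \left(\left(8 - 70^{2} - 2380\right) + 451\right) = \frac{19449 \left(\left(8 - 4900 - 2380\right) + 451\right)}{4} = \frac{19449 \left(-7272 + 451\right)}{4} = \frac{19449}{4} \left(-6821\right) = - \frac{132661629}{4}$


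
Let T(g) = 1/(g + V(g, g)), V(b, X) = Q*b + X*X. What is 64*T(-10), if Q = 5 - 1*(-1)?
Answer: 32/15 ≈ 2.1333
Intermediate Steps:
Q = 6 (Q = 5 + 1 = 6)
V(b, X) = X² + 6*b (V(b, X) = 6*b + X*X = 6*b + X² = X² + 6*b)
T(g) = 1/(g² + 7*g) (T(g) = 1/(g + (g² + 6*g)) = 1/(g² + 7*g))
64*T(-10) = 64*(1/((-10)*(7 - 10))) = 64*(-⅒/(-3)) = 64*(-⅒*(-⅓)) = 64*(1/30) = 32/15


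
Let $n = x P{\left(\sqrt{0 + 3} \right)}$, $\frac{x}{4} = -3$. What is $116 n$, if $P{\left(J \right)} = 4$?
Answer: $-5568$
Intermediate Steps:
$x = -12$ ($x = 4 \left(-3\right) = -12$)
$n = -48$ ($n = \left(-12\right) 4 = -48$)
$116 n = 116 \left(-48\right) = -5568$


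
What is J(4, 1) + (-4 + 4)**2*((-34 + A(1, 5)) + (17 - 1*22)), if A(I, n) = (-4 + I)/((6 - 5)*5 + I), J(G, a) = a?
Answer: 1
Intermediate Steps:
A(I, n) = (-4 + I)/(5 + I) (A(I, n) = (-4 + I)/(1*5 + I) = (-4 + I)/(5 + I))
J(4, 1) + (-4 + 4)**2*((-34 + A(1, 5)) + (17 - 1*22)) = 1 + (-4 + 4)**2*((-34 + (-4 + 1)/(5 + 1)) + (17 - 1*22)) = 1 + 0**2*((-34 - 3/6) + (17 - 22)) = 1 + 0*((-34 + (1/6)*(-3)) - 5) = 1 + 0*((-34 - 1/2) - 5) = 1 + 0*(-69/2 - 5) = 1 + 0*(-79/2) = 1 + 0 = 1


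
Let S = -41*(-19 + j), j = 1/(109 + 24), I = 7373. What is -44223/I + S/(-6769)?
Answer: -40576541889/6637742321 ≈ -6.1130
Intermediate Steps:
j = 1/133 ≈ 0.0075188
S = 103566/133 (S = -41*(-19 + 1/133) = -41*(-2526/133) = 103566/133 ≈ 778.69)
-44223/I + S/(-6769) = -44223/7373 + (103566/133)/(-6769) = -44223*1/7373 + (103566/133)*(-1/6769) = -44223/7373 - 103566/900277 = -40576541889/6637742321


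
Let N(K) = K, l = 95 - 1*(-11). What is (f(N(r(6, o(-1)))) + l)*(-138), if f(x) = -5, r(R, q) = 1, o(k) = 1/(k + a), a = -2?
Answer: -13938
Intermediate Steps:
o(k) = 1/(-2 + k) (o(k) = 1/(k - 2) = 1/(-2 + k))
l = 106 (l = 95 + 11 = 106)
(f(N(r(6, o(-1)))) + l)*(-138) = (-5 + 106)*(-138) = 101*(-138) = -13938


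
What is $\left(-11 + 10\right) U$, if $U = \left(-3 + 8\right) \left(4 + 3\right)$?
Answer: $-35$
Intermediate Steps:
$U = 35$ ($U = 5 \cdot 7 = 35$)
$\left(-11 + 10\right) U = \left(-11 + 10\right) 35 = \left(-1\right) 35 = -35$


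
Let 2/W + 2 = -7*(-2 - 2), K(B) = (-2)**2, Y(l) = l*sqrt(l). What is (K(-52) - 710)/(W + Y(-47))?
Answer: -4589/8773044 - 2803879*I*sqrt(47)/8773044 ≈ -0.00052308 - 2.1911*I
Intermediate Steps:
Y(l) = l**(3/2)
K(B) = 4
W = 1/13 (W = 2/(-2 - 7*(-2 - 2)) = 2/(-2 - 7*(-4)) = 2/(-2 + 28) = 2/26 = 2*(1/26) = 1/13 ≈ 0.076923)
(K(-52) - 710)/(W + Y(-47)) = (4 - 710)/(1/13 + (-47)**(3/2)) = -706/(1/13 - 47*I*sqrt(47))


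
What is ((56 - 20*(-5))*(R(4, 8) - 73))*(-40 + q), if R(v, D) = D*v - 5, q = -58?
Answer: 703248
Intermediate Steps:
R(v, D) = -5 + D*v
((56 - 20*(-5))*(R(4, 8) - 73))*(-40 + q) = ((56 - 20*(-5))*((-5 + 8*4) - 73))*(-40 - 58) = ((56 + 100)*((-5 + 32) - 73))*(-98) = (156*(27 - 73))*(-98) = (156*(-46))*(-98) = -7176*(-98) = 703248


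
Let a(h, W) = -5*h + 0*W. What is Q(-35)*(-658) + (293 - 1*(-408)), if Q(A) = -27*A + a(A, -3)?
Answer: -736259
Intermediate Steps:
a(h, W) = -5*h (a(h, W) = -5*h + 0 = -5*h)
Q(A) = -32*A (Q(A) = -27*A - 5*A = -32*A)
Q(-35)*(-658) + (293 - 1*(-408)) = -32*(-35)*(-658) + (293 - 1*(-408)) = 1120*(-658) + (293 + 408) = -736960 + 701 = -736259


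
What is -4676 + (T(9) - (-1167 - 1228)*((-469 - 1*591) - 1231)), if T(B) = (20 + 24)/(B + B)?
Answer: -49424567/9 ≈ -5.4916e+6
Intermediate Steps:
T(B) = 22/B (T(B) = 44/((2*B)) = 44*(1/(2*B)) = 22/B)
-4676 + (T(9) - (-1167 - 1228)*((-469 - 1*591) - 1231)) = -4676 + (22/9 - (-1167 - 1228)*((-469 - 1*591) - 1231)) = -4676 + (22*(⅑) - (-2395)*((-469 - 591) - 1231)) = -4676 + (22/9 - (-2395)*(-1060 - 1231)) = -4676 + (22/9 - (-2395)*(-2291)) = -4676 + (22/9 - 1*5486945) = -4676 + (22/9 - 5486945) = -4676 - 49382483/9 = -49424567/9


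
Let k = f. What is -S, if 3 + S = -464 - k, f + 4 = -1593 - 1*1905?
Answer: -3035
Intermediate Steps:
f = -3502 (f = -4 + (-1593 - 1*1905) = -4 + (-1593 - 1905) = -4 - 3498 = -3502)
k = -3502
S = 3035 (S = -3 + (-464 - 1*(-3502)) = -3 + (-464 + 3502) = -3 + 3038 = 3035)
-S = -1*3035 = -3035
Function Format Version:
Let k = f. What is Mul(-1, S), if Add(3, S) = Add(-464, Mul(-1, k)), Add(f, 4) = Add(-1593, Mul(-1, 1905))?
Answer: -3035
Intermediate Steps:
f = -3502 (f = Add(-4, Add(-1593, Mul(-1, 1905))) = Add(-4, Add(-1593, -1905)) = Add(-4, -3498) = -3502)
k = -3502
S = 3035 (S = Add(-3, Add(-464, Mul(-1, -3502))) = Add(-3, Add(-464, 3502)) = Add(-3, 3038) = 3035)
Mul(-1, S) = Mul(-1, 3035) = -3035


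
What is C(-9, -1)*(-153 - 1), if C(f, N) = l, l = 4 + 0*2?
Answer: -616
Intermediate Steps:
l = 4 (l = 4 + 0 = 4)
C(f, N) = 4
C(-9, -1)*(-153 - 1) = 4*(-153 - 1) = 4*(-154) = -616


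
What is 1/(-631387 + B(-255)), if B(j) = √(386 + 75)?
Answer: -631387/398649543308 - √461/398649543308 ≈ -1.5839e-6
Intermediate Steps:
B(j) = √461
1/(-631387 + B(-255)) = 1/(-631387 + √461)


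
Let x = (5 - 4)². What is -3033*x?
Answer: -3033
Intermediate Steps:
x = 1 (x = 1² = 1)
-3033*x = -3033*1 = -3033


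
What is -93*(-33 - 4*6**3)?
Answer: 83421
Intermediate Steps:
-93*(-33 - 4*6**3) = -93*(-33 - 4*216) = -93*(-33 - 864) = -93*(-897) = 83421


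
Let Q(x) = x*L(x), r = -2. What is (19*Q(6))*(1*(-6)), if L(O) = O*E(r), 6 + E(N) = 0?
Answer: 24624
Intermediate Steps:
E(N) = -6 (E(N) = -6 + 0 = -6)
L(O) = -6*O (L(O) = O*(-6) = -6*O)
Q(x) = -6*x² (Q(x) = x*(-6*x) = -6*x²)
(19*Q(6))*(1*(-6)) = (19*(-6*6²))*(1*(-6)) = (19*(-6*36))*(-6) = (19*(-216))*(-6) = -4104*(-6) = 24624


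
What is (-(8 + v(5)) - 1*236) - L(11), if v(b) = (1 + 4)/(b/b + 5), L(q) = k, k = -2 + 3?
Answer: -1475/6 ≈ -245.83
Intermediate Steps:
k = 1
L(q) = 1
v(b) = ⅚ (v(b) = 5/(1 + 5) = 5/6 = 5*(⅙) = ⅚)
(-(8 + v(5)) - 1*236) - L(11) = (-(8 + ⅚) - 1*236) - 1*1 = (-1*53/6 - 236) - 1 = (-53/6 - 236) - 1 = -1469/6 - 1 = -1475/6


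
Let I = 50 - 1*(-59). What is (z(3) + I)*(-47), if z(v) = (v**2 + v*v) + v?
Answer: -6110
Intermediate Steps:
I = 109 (I = 50 + 59 = 109)
z(v) = v + 2*v**2 (z(v) = (v**2 + v**2) + v = 2*v**2 + v = v + 2*v**2)
(z(3) + I)*(-47) = (3*(1 + 2*3) + 109)*(-47) = (3*(1 + 6) + 109)*(-47) = (3*7 + 109)*(-47) = (21 + 109)*(-47) = 130*(-47) = -6110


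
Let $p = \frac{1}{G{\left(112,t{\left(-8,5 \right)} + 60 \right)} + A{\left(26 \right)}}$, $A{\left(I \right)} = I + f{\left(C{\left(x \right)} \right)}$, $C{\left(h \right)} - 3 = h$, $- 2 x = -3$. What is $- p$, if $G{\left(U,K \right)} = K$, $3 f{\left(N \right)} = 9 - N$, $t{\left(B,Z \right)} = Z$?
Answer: $- \frac{2}{185} \approx -0.010811$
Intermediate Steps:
$x = \frac{3}{2}$ ($x = \left(- \frac{1}{2}\right) \left(-3\right) = \frac{3}{2} \approx 1.5$)
$C{\left(h \right)} = 3 + h$
$f{\left(N \right)} = 3 - \frac{N}{3}$ ($f{\left(N \right)} = \frac{9 - N}{3} = 3 - \frac{N}{3}$)
$A{\left(I \right)} = \frac{3}{2} + I$ ($A{\left(I \right)} = I + \left(3 - \frac{3 + \frac{3}{2}}{3}\right) = I + \left(3 - \frac{3}{2}\right) = I + \frac{3}{2} = \frac{3}{2} + I$)
$p = \frac{2}{185}$ ($p = \frac{1}{\left(5 + 60\right) + \left(\frac{3}{2} + 26\right)} = \frac{1}{65 + \frac{55}{2}} = \frac{1}{\frac{185}{2}} = \frac{2}{185} \approx 0.010811$)
$- p = \left(-1\right) \frac{2}{185} = - \frac{2}{185}$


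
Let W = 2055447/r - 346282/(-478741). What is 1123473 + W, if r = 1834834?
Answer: 986871833916870577/878410263994 ≈ 1.1235e+6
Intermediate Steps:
W = 1619396739415/878410263994 (W = 2055447/1834834 - 346282/(-478741) = 2055447*(1/1834834) - 346282*(-1/478741) = 2055447/1834834 + 346282/478741 = 1619396739415/878410263994 ≈ 1.8436)
1123473 + W = 1123473 + 1619396739415/878410263994 = 986871833916870577/878410263994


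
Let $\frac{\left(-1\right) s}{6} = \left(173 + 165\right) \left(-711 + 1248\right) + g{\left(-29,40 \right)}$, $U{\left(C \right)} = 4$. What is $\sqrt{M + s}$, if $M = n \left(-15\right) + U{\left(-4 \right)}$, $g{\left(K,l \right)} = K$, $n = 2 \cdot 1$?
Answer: $2 i \sqrt{272222} \approx 1043.5 i$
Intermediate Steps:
$n = 2$
$M = -26$ ($M = 2 \left(-15\right) + 4 = -30 + 4 = -26$)
$s = -1088862$ ($s = - 6 \left(\left(173 + 165\right) \left(-711 + 1248\right) - 29\right) = - 6 \left(338 \cdot 537 - 29\right) = - 6 \left(181506 - 29\right) = \left(-6\right) 181477 = -1088862$)
$\sqrt{M + s} = \sqrt{-26 - 1088862} = \sqrt{-1088888} = 2 i \sqrt{272222}$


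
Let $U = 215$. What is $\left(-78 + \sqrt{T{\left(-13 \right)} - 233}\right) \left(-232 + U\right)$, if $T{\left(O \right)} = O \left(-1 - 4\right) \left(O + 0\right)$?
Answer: $1326 - 119 i \sqrt{22} \approx 1326.0 - 558.16 i$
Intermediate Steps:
$T{\left(O \right)} = - 5 O^{2}$ ($T{\left(O \right)} = O \left(-5\right) O = - 5 O O = - 5 O^{2}$)
$\left(-78 + \sqrt{T{\left(-13 \right)} - 233}\right) \left(-232 + U\right) = \left(-78 + \sqrt{- 5 \left(-13\right)^{2} - 233}\right) \left(-232 + 215\right) = \left(-78 + \sqrt{\left(-5\right) 169 - 233}\right) \left(-17\right) = \left(-78 + \sqrt{-845 - 233}\right) \left(-17\right) = \left(-78 + \sqrt{-1078}\right) \left(-17\right) = \left(-78 + 7 i \sqrt{22}\right) \left(-17\right) = 1326 - 119 i \sqrt{22}$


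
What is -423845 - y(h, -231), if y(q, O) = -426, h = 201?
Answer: -423419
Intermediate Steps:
-423845 - y(h, -231) = -423845 - 1*(-426) = -423845 + 426 = -423419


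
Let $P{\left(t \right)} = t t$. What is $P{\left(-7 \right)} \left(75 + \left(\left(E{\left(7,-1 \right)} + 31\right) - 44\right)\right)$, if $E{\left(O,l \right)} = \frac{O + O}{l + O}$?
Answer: $\frac{9457}{3} \approx 3152.3$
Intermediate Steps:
$E{\left(O,l \right)} = \frac{2 O}{O + l}$
$P{\left(t \right)} = t^{2}$
$P{\left(-7 \right)} \left(75 + \left(\left(E{\left(7,-1 \right)} + 31\right) - 44\right)\right) = \left(-7\right)^{2} \left(75 - \left(13 - \frac{14}{7 - 1}\right)\right) = 49 \left(75 - \left(13 - \frac{7}{3}\right)\right) = 49 \left(75 + \left(\left(\frac{7}{3} + 31\right) - 44\right)\right) = 49 \left(75 + \left(\frac{100}{3} - 44\right)\right) = 49 \left(75 - \frac{32}{3}\right) = 49 \cdot \frac{193}{3} = \frac{9457}{3}$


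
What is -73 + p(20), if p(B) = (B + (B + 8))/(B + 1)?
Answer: -495/7 ≈ -70.714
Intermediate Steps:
p(B) = (8 + 2*B)/(1 + B) (p(B) = (B + (8 + B))/(1 + B) = (8 + 2*B)/(1 + B))
-73 + p(20) = -73 + 2*(4 + 20)/(1 + 20) = -73 + 2*24/21 = -73 + 2*(1/21)*24 = -73 + 16/7 = -495/7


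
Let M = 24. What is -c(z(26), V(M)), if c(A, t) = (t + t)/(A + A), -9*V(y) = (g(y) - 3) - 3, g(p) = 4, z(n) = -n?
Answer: 1/117 ≈ 0.0085470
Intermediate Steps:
V(y) = 2/9 (V(y) = -((4 - 3) - 3)/9 = -(1 - 3)/9 = -1/9*(-2) = 2/9)
c(A, t) = t/A (c(A, t) = (2*t)/((2*A)) = (2*t)*(1/(2*A)) = t/A)
-c(z(26), V(M)) = -2/(9*((-1*26))) = -2/(9*(-26)) = -2*(-1)/(9*26) = -1*(-1/117) = 1/117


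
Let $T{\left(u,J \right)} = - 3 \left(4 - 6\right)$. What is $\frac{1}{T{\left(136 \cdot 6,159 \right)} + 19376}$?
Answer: $\frac{1}{19382} \approx 5.1594 \cdot 10^{-5}$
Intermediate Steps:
$T{\left(u,J \right)} = 6$ ($T{\left(u,J \right)} = \left(-3\right) \left(-2\right) = 6$)
$\frac{1}{T{\left(136 \cdot 6,159 \right)} + 19376} = \frac{1}{6 + 19376} = \frac{1}{19382}$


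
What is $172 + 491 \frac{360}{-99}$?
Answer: $- \frac{17748}{11} \approx -1613.5$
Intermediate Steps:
$172 + 491 \frac{360}{-99} = 172 + 491 \cdot 360 \left(- \frac{1}{99}\right) = 172 + 491 \left(- \frac{40}{11}\right) = 172 - \frac{19640}{11} = - \frac{17748}{11}$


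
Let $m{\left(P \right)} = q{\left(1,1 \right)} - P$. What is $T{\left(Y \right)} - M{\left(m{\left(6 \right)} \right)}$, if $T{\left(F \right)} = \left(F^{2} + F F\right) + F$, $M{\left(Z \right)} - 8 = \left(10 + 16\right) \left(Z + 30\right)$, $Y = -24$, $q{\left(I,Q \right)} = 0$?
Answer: $496$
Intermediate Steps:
$m{\left(P \right)} = - P$ ($m{\left(P \right)} = 0 - P = - P$)
$M{\left(Z \right)} = 788 + 26 Z$ ($M{\left(Z \right)} = 8 + \left(10 + 16\right) \left(Z + 30\right) = 8 + 26 \left(30 + Z\right) = 8 + \left(780 + 26 Z\right) = 788 + 26 Z$)
$T{\left(F \right)} = F + 2 F^{2}$ ($T{\left(F \right)} = \left(F^{2} + F^{2}\right) + F = 2 F^{2} + F = F + 2 F^{2}$)
$T{\left(Y \right)} - M{\left(m{\left(6 \right)} \right)} = - 24 \left(1 + 2 \left(-24\right)\right) - \left(788 + 26 \left(\left(-1\right) 6\right)\right) = - 24 \left(1 - 48\right) - \left(788 + 26 \left(-6\right)\right) = \left(-24\right) \left(-47\right) - \left(788 - 156\right) = 1128 - 632 = 496$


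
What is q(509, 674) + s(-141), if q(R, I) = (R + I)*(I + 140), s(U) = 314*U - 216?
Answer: 918472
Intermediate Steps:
s(U) = -216 + 314*U
q(R, I) = (140 + I)*(I + R) (q(R, I) = (I + R)*(140 + I) = (140 + I)*(I + R))
q(509, 674) + s(-141) = (674² + 140*674 + 140*509 + 674*509) + (-216 + 314*(-141)) = (454276 + 94360 + 71260 + 343066) + (-216 - 44274) = 962962 - 44490 = 918472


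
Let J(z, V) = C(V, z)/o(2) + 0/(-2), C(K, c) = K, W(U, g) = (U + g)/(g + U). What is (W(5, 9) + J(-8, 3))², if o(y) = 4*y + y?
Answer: 169/100 ≈ 1.6900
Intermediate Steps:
W(U, g) = 1 (W(U, g) = (U + g)/(U + g) = 1)
o(y) = 5*y
J(z, V) = V/10 (J(z, V) = V/((5*2)) + 0/(-2) = V/10 + 0*(-½) = V*(⅒) + 0 = V/10 + 0 = V/10)
(W(5, 9) + J(-8, 3))² = (1 + (⅒)*3)² = (1 + 3/10)² = (13/10)² = 169/100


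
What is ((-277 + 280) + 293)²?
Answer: 87616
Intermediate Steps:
((-277 + 280) + 293)² = (3 + 293)² = 296² = 87616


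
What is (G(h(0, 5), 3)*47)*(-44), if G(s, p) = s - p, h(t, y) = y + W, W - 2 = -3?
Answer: -2068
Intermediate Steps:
W = -1 (W = 2 - 3 = -1)
h(t, y) = -1 + y (h(t, y) = y - 1 = -1 + y)
(G(h(0, 5), 3)*47)*(-44) = (((-1 + 5) - 1*3)*47)*(-44) = ((4 - 3)*47)*(-44) = (1*47)*(-44) = 47*(-44) = -2068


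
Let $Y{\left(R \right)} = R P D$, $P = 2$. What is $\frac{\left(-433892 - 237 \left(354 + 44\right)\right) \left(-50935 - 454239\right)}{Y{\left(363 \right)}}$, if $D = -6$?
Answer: $- \frac{66710499983}{1089} \approx -6.1258 \cdot 10^{7}$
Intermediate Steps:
$Y{\left(R \right)} = - 12 R$ ($Y{\left(R \right)} = R 2 \left(-6\right) = 2 R \left(-6\right) = - 12 R$)
$\frac{\left(-433892 - 237 \left(354 + 44\right)\right) \left(-50935 - 454239\right)}{Y{\left(363 \right)}} = \frac{\left(-433892 - 237 \left(354 + 44\right)\right) \left(-50935 - 454239\right)}{\left(-12\right) 363} = \frac{\left(-433892 - 94326\right) \left(-505174\right)}{-4356} = \left(-433892 - 94326\right) \left(-505174\right) \left(- \frac{1}{4356}\right) = \left(-528218\right) \left(-505174\right) \left(- \frac{1}{4356}\right) = 266841999932 \left(- \frac{1}{4356}\right) = - \frac{66710499983}{1089}$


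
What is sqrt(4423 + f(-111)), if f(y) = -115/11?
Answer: sqrt(533918)/11 ≈ 66.427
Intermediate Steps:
f(y) = -115/11 (f(y) = -115*1/11 = -115/11)
sqrt(4423 + f(-111)) = sqrt(4423 - 115/11) = sqrt(48538/11) = sqrt(533918)/11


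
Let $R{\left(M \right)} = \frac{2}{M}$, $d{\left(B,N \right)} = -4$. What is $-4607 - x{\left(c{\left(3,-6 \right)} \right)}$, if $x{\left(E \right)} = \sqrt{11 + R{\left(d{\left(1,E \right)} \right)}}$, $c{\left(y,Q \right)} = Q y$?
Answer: $-4607 - \frac{\sqrt{42}}{2} \approx -4610.2$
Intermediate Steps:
$x{\left(E \right)} = \frac{\sqrt{42}}{2}$ ($x{\left(E \right)} = \sqrt{11 + \frac{2}{-4}} = \sqrt{11 + 2 \left(- \frac{1}{4}\right)} = \sqrt{11 - \frac{1}{2}} = \sqrt{\frac{21}{2}} = \frac{\sqrt{42}}{2}$)
$-4607 - x{\left(c{\left(3,-6 \right)} \right)} = -4607 - \frac{\sqrt{42}}{2}$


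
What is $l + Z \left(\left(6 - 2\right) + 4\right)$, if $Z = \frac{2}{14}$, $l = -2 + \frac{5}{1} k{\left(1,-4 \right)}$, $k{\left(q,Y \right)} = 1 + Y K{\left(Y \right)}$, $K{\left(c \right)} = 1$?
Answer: $- \frac{111}{7} \approx -15.857$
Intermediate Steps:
$k{\left(q,Y \right)} = 1 + Y$ ($k{\left(q,Y \right)} = 1 + Y 1 = 1 + Y$)
$l = -17$ ($l = -2 + \frac{5}{1} \left(1 - 4\right) = -2 + 5 \cdot 1 \left(-3\right) = -2 + 5 \left(-3\right) = -2 - 15 = -17$)
$Z = \frac{1}{7}$ ($Z = 2 \cdot \frac{1}{14} = \frac{1}{7} \approx 0.14286$)
$l + Z \left(\left(6 - 2\right) + 4\right) = -17 + \frac{\left(6 - 2\right) + 4}{7} = -17 + \frac{4 + 4}{7} = -17 + \frac{1}{7} \cdot 8 = -17 + \frac{8}{7} = - \frac{111}{7}$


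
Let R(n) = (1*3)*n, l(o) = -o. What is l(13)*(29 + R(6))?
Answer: -611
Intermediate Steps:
R(n) = 3*n
l(13)*(29 + R(6)) = (-1*13)*(29 + 3*6) = -13*(29 + 18) = -13*47 = -611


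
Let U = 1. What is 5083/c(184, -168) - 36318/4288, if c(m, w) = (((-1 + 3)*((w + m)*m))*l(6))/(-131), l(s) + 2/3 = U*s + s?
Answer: -632847/34304 ≈ -18.448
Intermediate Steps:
l(s) = -⅔ + 2*s (l(s) = -⅔ + (1*s + s) = -⅔ + (s + s) = -⅔ + 2*s)
c(m, w) = -68*m*(m + w)/393 (c(m, w) = (((-1 + 3)*((w + m)*m))*(-⅔ + 2*6))/(-131) = ((2*((m + w)*m))*(-⅔ + 12))*(-1/131) = ((2*(m*(m + w)))*(34/3))*(-1/131) = ((2*m*(m + w))*(34/3))*(-1/131) = (68*m*(m + w)/3)*(-1/131) = -68*m*(m + w)/393)
5083/c(184, -168) - 36318/4288 = 5083/((-68/393*184*(184 - 168))) - 36318/4288 = 5083/((-68/393*184*16)) - 36318*1/4288 = 5083/(-200192/393) - 18159/2144 = 5083*(-393/200192) - 18159/2144 = -5109/512 - 18159/2144 = -632847/34304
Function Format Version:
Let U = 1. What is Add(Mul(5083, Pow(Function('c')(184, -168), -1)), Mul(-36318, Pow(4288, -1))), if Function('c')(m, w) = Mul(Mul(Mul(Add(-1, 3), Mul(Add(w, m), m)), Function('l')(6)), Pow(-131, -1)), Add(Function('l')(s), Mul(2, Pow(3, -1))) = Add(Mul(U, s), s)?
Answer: Rational(-632847, 34304) ≈ -18.448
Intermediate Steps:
Function('l')(s) = Add(Rational(-2, 3), Mul(2, s)) (Function('l')(s) = Add(Rational(-2, 3), Add(Mul(1, s), s)) = Add(Rational(-2, 3), Add(s, s)) = Add(Rational(-2, 3), Mul(2, s)))
Function('c')(m, w) = Mul(Rational(-68, 393), m, Add(m, w)) (Function('c')(m, w) = Mul(Mul(Mul(Add(-1, 3), Mul(Add(w, m), m)), Add(Rational(-2, 3), Mul(2, 6))), Pow(-131, -1)) = Mul(Mul(Mul(2, Mul(Add(m, w), m)), Add(Rational(-2, 3), 12)), Rational(-1, 131)) = Mul(Mul(Mul(2, Mul(m, Add(m, w))), Rational(34, 3)), Rational(-1, 131)) = Mul(Mul(Mul(2, m, Add(m, w)), Rational(34, 3)), Rational(-1, 131)) = Mul(Mul(Rational(68, 3), m, Add(m, w)), Rational(-1, 131)) = Mul(Rational(-68, 393), m, Add(m, w)))
Add(Mul(5083, Pow(Function('c')(184, -168), -1)), Mul(-36318, Pow(4288, -1))) = Add(Mul(5083, Pow(Mul(Rational(-68, 393), 184, Add(184, -168)), -1)), Mul(-36318, Pow(4288, -1))) = Add(Mul(5083, Pow(Mul(Rational(-68, 393), 184, 16), -1)), Mul(-36318, Rational(1, 4288))) = Add(Mul(5083, Pow(Rational(-200192, 393), -1)), Rational(-18159, 2144)) = Add(Mul(5083, Rational(-393, 200192)), Rational(-18159, 2144)) = Add(Rational(-5109, 512), Rational(-18159, 2144)) = Rational(-632847, 34304)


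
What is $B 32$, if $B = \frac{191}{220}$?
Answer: $\frac{1528}{55} \approx 27.782$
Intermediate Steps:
$B = \frac{191}{220}$ ($B = 191 \cdot \frac{1}{220} = \frac{191}{220} \approx 0.86818$)
$B 32 = \frac{191}{220} \cdot 32 = \frac{1528}{55}$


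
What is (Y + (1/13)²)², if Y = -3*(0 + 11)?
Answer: 31091776/28561 ≈ 1088.6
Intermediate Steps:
Y = -33 (Y = -3*11 = -33)
(Y + (1/13)²)² = (-33 + (1/13)²)² = (-33 + 1/169)² = (-5576/169)² = 31091776/28561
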